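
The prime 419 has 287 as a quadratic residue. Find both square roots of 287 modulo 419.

196, 223

Since 419 ≡ 3 (mod 4), a square root of 287 is 287^((419+1)/4) = 287^105 mod 419.
Repeated squaring: 287^2≡245, 287^4≡108, 287^8≡351, 287^16≡15, 287^32≡225, 287^64≡345 (mod 419).
287^105 = 287^(64+32+8+1) ≡ 196 (mod 419).
Check: 196² = 38416 ≡ 287 (mod 419). The two roots are 196 and 223.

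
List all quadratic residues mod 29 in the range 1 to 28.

1 4 5 6 7 9 13 16 20 22 23 24 25 28

Square k = 1,…,14 (k and 29−k give the same square):
1²=1, 2²=4, 3²=9, 4²=16, 5²=25, 6²≡7, 7²≡20, 8²≡6, 9²≡23, 10²≡13, 11²≡5, 12²≡28, 13²≡24, 14²≡22 (mod 29).
So the quadratic residues mod 29 are {1, 4, 5, 6, 7, 9, 13, 16, 20, 22, 23, 24, 25, 28}.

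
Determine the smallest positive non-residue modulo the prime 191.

(2/191) = +1, so 2 is a residue.
(3/191) = +1, so 3 is a residue.
(4/191) = +1, so 4 is a residue.
(5/191) = +1, so 5 is a residue.
(6/191) = +1, so 6 is a residue.
(7/191) = −1, so 7 is the smallest positive non-residue mod 191.

7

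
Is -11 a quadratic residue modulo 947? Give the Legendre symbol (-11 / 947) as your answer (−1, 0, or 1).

Euler's criterion: (-11/947) ≡ 936^473 (mod 947).
936^2 ≡ 121 (mod 947)
936^4 ≡ 436 (mod 947)
936^8 ≡ 696 (mod 947)
936^16 ≡ 499 (mod 947)
936^32 ≡ 887 (mod 947)
936^64 ≡ 759 (mod 947)
936^128 ≡ 305 (mod 947)
936^256 ≡ 219 (mod 947)
936^473 = 936^(256+128+64+16+8+1) ≡ 1 (mod 947).
Result is 1, so (-11/947) = 1.

1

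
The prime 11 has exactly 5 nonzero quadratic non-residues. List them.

2,6,7,8,10

Square k = 1,…,5 (k and 11−k give the same square):
1²=1, 2²=4, 3²=9, 4²≡5, 5²≡3 (mod 11).
The residues are {1, 3, 4, 5, 9}; the non-residues are the remaining 5 nonzero classes.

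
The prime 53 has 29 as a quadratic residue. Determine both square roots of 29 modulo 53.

53 ≡ 1 (mod 4), so we find a root by search.
Trying successive values, 20² = 400 ≡ 29 (mod 53). The other root is 53 − 20 = 33.

20, 33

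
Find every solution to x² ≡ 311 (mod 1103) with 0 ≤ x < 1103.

Since 1103 ≡ 3 (mod 4), a square root of 311 is 311^((1103+1)/4) = 311^276 mod 1103.
Repeated squaring: 311^2≡760, 311^4≡731, 311^8≡509, 311^16≡979, 311^32≡1037, 311^64≡1047, 311^128≡930, 311^256≡148 (mod 1103).
311^276 = 311^(256+16+4) ≡ 477 (mod 1103).
Check: 477² = 227529 ≡ 311 (mod 1103). The two roots are 477 and 626.

477, 626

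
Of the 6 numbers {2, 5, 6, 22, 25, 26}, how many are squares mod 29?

4

(2/29) = -1 → non-residue.
(5/29) = +1 → QR.
(6/29) = +1 → QR.
(22/29) = +1 → QR.
(25/29) = +1 → QR.
(26/29) = -1 → non-residue.
Total quadratic residues among the 6: 4.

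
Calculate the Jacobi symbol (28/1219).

Pull out 2^2: since 1219 ≡ 3 (mod 8), (2/1219) = -1, so (2/1219)^2 = +1.
Reciprocity: 7 ≡ 3 and 1219 ≡ 3 (mod 4), so (7/1219) = −(1219/7).
Reduce top mod 7: now compute (1/7).
Reached (1/7) = 1. Collecting the sign flips along the way, the symbol is -1.

-1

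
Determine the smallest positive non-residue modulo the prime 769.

7

(2/769) = +1, so 2 is a residue.
(3/769) = +1, so 3 is a residue.
(4/769) = +1, so 4 is a residue.
(5/769) = +1, so 5 is a residue.
(6/769) = +1, so 6 is a residue.
(7/769) = −1, so 7 is the smallest positive non-residue mod 769.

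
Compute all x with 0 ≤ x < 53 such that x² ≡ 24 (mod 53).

53 ≡ 1 (mod 4), so we find a root by search.
Trying successive values, 17² = 289 ≡ 24 (mod 53). The other root is 53 − 17 = 36.

17, 36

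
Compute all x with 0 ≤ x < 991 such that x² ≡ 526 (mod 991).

120, 871

Since 991 ≡ 3 (mod 4), a square root of 526 is 526^((991+1)/4) = 526^248 mod 991.
Repeated squaring: 526^2≡187, 526^4≡284, 526^8≡385, 526^16≡566, 526^32≡263, 526^64≡790, 526^128≡761 (mod 991).
526^248 = 526^(128+64+32+16+8) ≡ 871 (mod 991).
Check: 871² = 758641 ≡ 526 (mod 991). The two roots are 120 and 871.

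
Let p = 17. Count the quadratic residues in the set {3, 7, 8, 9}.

(3/17) = -1 → non-residue.
(7/17) = -1 → non-residue.
(8/17) = +1 → QR.
(9/17) = +1 → QR.
Total quadratic residues among the 4: 2.

2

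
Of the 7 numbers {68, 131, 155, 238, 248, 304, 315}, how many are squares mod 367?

(68/367) = -1 → non-residue.
(131/367) = -1 → non-residue.
(155/367) = -1 → non-residue.
(238/367) = -1 → non-residue.
(248/367) = +1 → QR.
(304/367) = -1 → non-residue.
(315/367) = -1 → non-residue.
Total quadratic residues among the 7: 1.

1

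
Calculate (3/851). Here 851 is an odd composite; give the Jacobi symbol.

Reciprocity: 3 ≡ 3 and 851 ≡ 3 (mod 4), so (3/851) = −(851/3).
Reduce top mod 3: now compute (2/3).
Pull out 2: since 3 ≡ 3 (mod 8), (2/3) = -1.
Reached (1/3) = 1. Collecting the sign flips along the way, the symbol is +1.

1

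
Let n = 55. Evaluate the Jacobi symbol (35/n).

Reciprocity: 35 ≡ 3 and 55 ≡ 3 (mod 4), so (35/55) = −(55/35).
Reduce top mod 35: now compute (20/35).
Pull out 2^2: since 35 ≡ 3 (mod 8), (2/35) = -1, so (2/35)^2 = +1.
Reciprocity: 5 ≡ 1 and 35 ≡ 3 (mod 4), so (5/35) = +(35/5).
Reduce top mod 5: now compute (0/5).
Top reduces to 0: gcd > 1, so the symbol is 0.

0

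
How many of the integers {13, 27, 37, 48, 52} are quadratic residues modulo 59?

2

(13/59) = -1 → non-residue.
(27/59) = +1 → QR.
(37/59) = -1 → non-residue.
(48/59) = +1 → QR.
(52/59) = -1 → non-residue.
Total quadratic residues among the 5: 2.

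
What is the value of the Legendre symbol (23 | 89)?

-1

Euler's criterion: (23/89) ≡ 23^44 (mod 89).
23^2 ≡ 84 (mod 89)
23^4 ≡ 25 (mod 89)
23^8 ≡ 2 (mod 89)
23^16 ≡ 4 (mod 89)
23^32 ≡ 16 (mod 89)
23^44 = 23^(32+8+4) ≡ 88 (mod 89).
Result is 88 ≡ −1, so (23/89) = −1.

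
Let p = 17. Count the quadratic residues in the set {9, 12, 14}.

1

(9/17) = +1 → QR.
(12/17) = -1 → non-residue.
(14/17) = -1 → non-residue.
Total quadratic residues among the 3: 1.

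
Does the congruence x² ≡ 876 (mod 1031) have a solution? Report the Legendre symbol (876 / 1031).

Pull out 2^2: since 1031 ≡ 7 (mod 8), (2/1031) = +1, so (2/1031)^2 = +1.
Reciprocity: 219 ≡ 3 and 1031 ≡ 3 (mod 4), so (219/1031) = −(1031/219).
Reduce top mod 219: now compute (155/219).
Reciprocity: 155 ≡ 3 and 219 ≡ 3 (mod 4), so (155/219) = −(219/155).
Reduce top mod 155: now compute (64/155).
Pull out 2^6: since 155 ≡ 3 (mod 8), (2/155) = -1, so (2/155)^6 = +1.
Reached (1/155) = 1. Collecting the sign flips along the way, the symbol is +1.

1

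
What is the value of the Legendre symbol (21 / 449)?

-1

Reciprocity: 21 ≡ 1 and 449 ≡ 1 (mod 4), so (21/449) = +(449/21).
Reduce top mod 21: now compute (8/21).
Pull out 2^3: since 21 ≡ 5 (mod 8), (2/21) = -1, so (2/21)^3 = -1.
Reached (1/21) = 1. Collecting the sign flips along the way, the symbol is -1.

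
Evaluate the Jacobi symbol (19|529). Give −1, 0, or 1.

Reciprocity: 19 ≡ 3 and 529 ≡ 1 (mod 4), so (19/529) = +(529/19).
Reduce top mod 19: now compute (16/19).
Pull out 2^4: since 19 ≡ 3 (mod 8), (2/19) = -1, so (2/19)^4 = +1.
Reached (1/19) = 1. Collecting the sign flips along the way, the symbol is +1.

1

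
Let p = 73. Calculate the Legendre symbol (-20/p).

First reduce: -20 ≡ 53 (mod 73).
Reciprocity: 53 ≡ 1 and 73 ≡ 1 (mod 4), so (53/73) = +(73/53).
Reduce top mod 53: now compute (20/53).
Pull out 2^2: since 53 ≡ 5 (mod 8), (2/53) = -1, so (2/53)^2 = +1.
Reciprocity: 5 ≡ 1 and 53 ≡ 1 (mod 4), so (5/53) = +(53/5).
Reduce top mod 5: now compute (3/5).
Reciprocity: 3 ≡ 3 and 5 ≡ 1 (mod 4), so (3/5) = +(5/3).
Reduce top mod 3: now compute (2/3).
Pull out 2: since 3 ≡ 3 (mod 8), (2/3) = -1.
Reached (1/3) = 1. Collecting the sign flips along the way, the symbol is -1.

-1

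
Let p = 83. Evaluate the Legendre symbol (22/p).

-1

Pull out 2: since 83 ≡ 3 (mod 8), (2/83) = -1.
Reciprocity: 11 ≡ 3 and 83 ≡ 3 (mod 4), so (11/83) = −(83/11).
Reduce top mod 11: now compute (6/11).
Pull out 2: since 11 ≡ 3 (mod 8), (2/11) = -1.
Reciprocity: 3 ≡ 3 and 11 ≡ 3 (mod 4), so (3/11) = −(11/3).
Reduce top mod 3: now compute (2/3).
Pull out 2: since 3 ≡ 3 (mod 8), (2/3) = -1.
Reached (1/3) = 1. Collecting the sign flips along the way, the symbol is -1.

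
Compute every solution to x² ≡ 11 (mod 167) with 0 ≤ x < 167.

Since 167 ≡ 3 (mod 4), a square root of 11 is 11^((167+1)/4) = 11^42 mod 167.
Repeated squaring: 11^2≡121, 11^4≡112, 11^8≡19, 11^16≡27, 11^32≡61 (mod 167).
11^42 = 11^(32+8+2) ≡ 126 (mod 167).
Check: 126² = 15876 ≡ 11 (mod 167). The two roots are 41 and 126.

41, 126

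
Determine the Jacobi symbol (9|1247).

1

Reciprocity: 9 ≡ 1 and 1247 ≡ 3 (mod 4), so (9/1247) = +(1247/9).
Reduce top mod 9: now compute (5/9).
Reciprocity: 5 ≡ 1 and 9 ≡ 1 (mod 4), so (5/9) = +(9/5).
Reduce top mod 5: now compute (4/5).
Pull out 2^2: since 5 ≡ 5 (mod 8), (2/5) = -1, so (2/5)^2 = +1.
Reached (1/5) = 1. Collecting the sign flips along the way, the symbol is +1.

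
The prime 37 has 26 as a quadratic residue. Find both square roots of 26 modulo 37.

10, 27

37 ≡ 1 (mod 4), so we find a root by search.
Trying successive values, 10² = 100 ≡ 26 (mod 37). The other root is 37 − 10 = 27.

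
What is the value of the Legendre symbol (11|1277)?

Reciprocity: 11 ≡ 3 and 1277 ≡ 1 (mod 4), so (11/1277) = +(1277/11).
Reduce top mod 11: now compute (1/11).
Reached (1/11) = 1. Collecting the sign flips along the way, the symbol is +1.

1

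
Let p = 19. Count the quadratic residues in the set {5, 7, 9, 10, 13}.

(5/19) = +1 → QR.
(7/19) = +1 → QR.
(9/19) = +1 → QR.
(10/19) = -1 → non-residue.
(13/19) = -1 → non-residue.
Total quadratic residues among the 5: 3.

3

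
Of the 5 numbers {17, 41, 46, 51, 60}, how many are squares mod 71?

(17/71) = -1 → non-residue.
(41/71) = -1 → non-residue.
(46/71) = -1 → non-residue.
(51/71) = -1 → non-residue.
(60/71) = +1 → QR.
Total quadratic residues among the 5: 1.

1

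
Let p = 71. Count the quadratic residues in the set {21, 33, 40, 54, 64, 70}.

(21/71) = -1 → non-residue.
(33/71) = -1 → non-residue.
(40/71) = +1 → QR.
(54/71) = +1 → QR.
(64/71) = +1 → QR.
(70/71) = -1 → non-residue.
Total quadratic residues among the 6: 3.

3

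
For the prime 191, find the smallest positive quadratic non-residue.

7

(2/191) = +1, so 2 is a residue.
(3/191) = +1, so 3 is a residue.
(4/191) = +1, so 4 is a residue.
(5/191) = +1, so 5 is a residue.
(6/191) = +1, so 6 is a residue.
(7/191) = −1, so 7 is the smallest positive non-residue mod 191.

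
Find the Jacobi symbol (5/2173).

Reciprocity: 5 ≡ 1 and 2173 ≡ 1 (mod 4), so (5/2173) = +(2173/5).
Reduce top mod 5: now compute (3/5).
Reciprocity: 3 ≡ 3 and 5 ≡ 1 (mod 4), so (3/5) = +(5/3).
Reduce top mod 3: now compute (2/3).
Pull out 2: since 3 ≡ 3 (mod 8), (2/3) = -1.
Reached (1/3) = 1. Collecting the sign flips along the way, the symbol is -1.

-1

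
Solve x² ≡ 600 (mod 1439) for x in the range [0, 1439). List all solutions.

704, 735

Since 1439 ≡ 3 (mod 4), a square root of 600 is 600^((1439+1)/4) = 600^360 mod 1439.
Repeated squaring: 600^2≡250, 600^4≡623, 600^8≡1038, 600^16≡1072, 600^32≡862, 600^64≡520, 600^128≡1307, 600^256≡156 (mod 1439).
600^360 = 600^(256+64+32+8) ≡ 735 (mod 1439).
Check: 735² = 540225 ≡ 600 (mod 1439). The two roots are 704 and 735.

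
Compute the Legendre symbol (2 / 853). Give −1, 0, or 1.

Euler's criterion: (2/853) ≡ 2^426 (mod 853).
2^2 ≡ 4 (mod 853)
2^4 ≡ 16 (mod 853)
2^8 ≡ 256 (mod 853)
2^16 ≡ 708 (mod 853)
2^32 ≡ 553 (mod 853)
2^64 ≡ 435 (mod 853)
2^128 ≡ 712 (mod 853)
2^256 ≡ 262 (mod 853)
2^426 = 2^(256+128+32+8+2) ≡ 852 (mod 853).
Result is 852 ≡ −1, so (2/853) = −1.

-1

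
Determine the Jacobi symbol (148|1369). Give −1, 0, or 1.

Pull out 2^2: since 1369 ≡ 1 (mod 8), (2/1369) = +1, so (2/1369)^2 = +1.
Reciprocity: 37 ≡ 1 and 1369 ≡ 1 (mod 4), so (37/1369) = +(1369/37).
Reduce top mod 37: now compute (0/37).
Top reduces to 0: gcd > 1, so the symbol is 0.

0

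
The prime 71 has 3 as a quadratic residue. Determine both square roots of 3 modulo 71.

28, 43

Since 71 ≡ 3 (mod 4), a square root of 3 is 3^((71+1)/4) = 3^18 mod 71.
Repeated squaring: 3^2≡9, 3^4≡10, 3^8≡29, 3^16≡60 (mod 71).
3^18 = 3^(16+2) ≡ 43 (mod 71).
Check: 43² = 1849 ≡ 3 (mod 71). The two roots are 28 and 43.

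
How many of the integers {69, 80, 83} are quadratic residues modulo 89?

2

(69/89) = +1 → QR.
(80/89) = +1 → QR.
(83/89) = -1 → non-residue.
Total quadratic residues among the 3: 2.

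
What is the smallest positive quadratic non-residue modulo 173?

(2/173) = −1, so 2 is the smallest positive non-residue mod 173.

2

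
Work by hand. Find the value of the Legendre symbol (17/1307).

1

Reciprocity: 17 ≡ 1 and 1307 ≡ 3 (mod 4), so (17/1307) = +(1307/17).
Reduce top mod 17: now compute (15/17).
Reciprocity: 15 ≡ 3 and 17 ≡ 1 (mod 4), so (15/17) = +(17/15).
Reduce top mod 15: now compute (2/15).
Pull out 2: since 15 ≡ 7 (mod 8), (2/15) = +1.
Reached (1/15) = 1. Collecting the sign flips along the way, the symbol is +1.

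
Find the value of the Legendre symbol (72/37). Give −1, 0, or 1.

First reduce: 72 ≡ 35 (mod 37).
Reciprocity: 35 ≡ 3 and 37 ≡ 1 (mod 4), so (35/37) = +(37/35).
Reduce top mod 35: now compute (2/35).
Pull out 2: since 35 ≡ 3 (mod 8), (2/35) = -1.
Reached (1/35) = 1. Collecting the sign flips along the way, the symbol is -1.

-1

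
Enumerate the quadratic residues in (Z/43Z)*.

Square k = 1,…,21 (k and 43−k give the same square):
1²=1, 2²=4, 3²=9, 4²=16, 5²=25, 6²=36, 7²≡6, 8²≡21, 9²≡38, 10²≡14, 11²≡35, 12²≡15, 13²≡40, 14²≡24, 15²≡10, 16²≡41, 17²≡31, 18²≡23, 19²≡17, 20²≡13, 21²≡11 (mod 43).
So the quadratic residues mod 43 are {1, 4, 6, 9, 10, 11, 13, 14, 15, 16, 17, 21, 23, 24, 25, 31, 35, 36, 38, 40, 41}.

1, 4, 6, 9, 10, 11, 13, 14, 15, 16, 17, 21, 23, 24, 25, 31, 35, 36, 38, 40, 41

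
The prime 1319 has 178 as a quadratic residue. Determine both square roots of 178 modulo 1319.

388, 931

Since 1319 ≡ 3 (mod 4), a square root of 178 is 178^((1319+1)/4) = 178^330 mod 1319.
Repeated squaring: 178^2≡28, 178^4≡784, 178^8≡2, 178^16≡4, 178^32≡16, 178^64≡256, 178^128≡905, 178^256≡1245 (mod 1319).
178^330 = 178^(256+64+8+2) ≡ 931 (mod 1319).
Check: 931² = 866761 ≡ 178 (mod 1319). The two roots are 388 and 931.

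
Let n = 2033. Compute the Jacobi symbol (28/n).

-1

Pull out 2^2: since 2033 ≡ 1 (mod 8), (2/2033) = +1, so (2/2033)^2 = +1.
Reciprocity: 7 ≡ 3 and 2033 ≡ 1 (mod 4), so (7/2033) = +(2033/7).
Reduce top mod 7: now compute (3/7).
Reciprocity: 3 ≡ 3 and 7 ≡ 3 (mod 4), so (3/7) = −(7/3).
Reduce top mod 3: now compute (1/3).
Reached (1/3) = 1. Collecting the sign flips along the way, the symbol is -1.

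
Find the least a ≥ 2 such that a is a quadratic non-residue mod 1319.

(2/1319) = +1, so 2 is a residue.
(3/1319) = +1, so 3 is a residue.
(4/1319) = +1, so 4 is a residue.
(5/1319) = +1, so 5 is a residue.
(6/1319) = +1, so 6 is a residue.
(7/1319) = +1, so 7 is a residue.
(8/1319) = +1, so 8 is a residue.
(9/1319) = +1, so 9 is a residue.
(10/1319) = +1, so 10 is a residue.
(11/1319) = +1, so 11 is a residue.
(12/1319) = +1, so 12 is a residue.
(13/1319) = −1, so 13 is the smallest positive non-residue mod 1319.

13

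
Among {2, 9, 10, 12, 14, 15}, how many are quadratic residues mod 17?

3

(2/17) = +1 → QR.
(9/17) = +1 → QR.
(10/17) = -1 → non-residue.
(12/17) = -1 → non-residue.
(14/17) = -1 → non-residue.
(15/17) = +1 → QR.
Total quadratic residues among the 6: 3.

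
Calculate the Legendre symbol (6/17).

Pull out 2: since 17 ≡ 1 (mod 8), (2/17) = +1.
Reciprocity: 3 ≡ 3 and 17 ≡ 1 (mod 4), so (3/17) = +(17/3).
Reduce top mod 3: now compute (2/3).
Pull out 2: since 3 ≡ 3 (mod 8), (2/3) = -1.
Reached (1/3) = 1. Collecting the sign flips along the way, the symbol is -1.

-1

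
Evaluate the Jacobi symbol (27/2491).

Reciprocity: 27 ≡ 3 and 2491 ≡ 3 (mod 4), so (27/2491) = −(2491/27).
Reduce top mod 27: now compute (7/27).
Reciprocity: 7 ≡ 3 and 27 ≡ 3 (mod 4), so (7/27) = −(27/7).
Reduce top mod 7: now compute (6/7).
Pull out 2: since 7 ≡ 7 (mod 8), (2/7) = +1.
Reciprocity: 3 ≡ 3 and 7 ≡ 3 (mod 4), so (3/7) = −(7/3).
Reduce top mod 3: now compute (1/3).
Reached (1/3) = 1. Collecting the sign flips along the way, the symbol is -1.

-1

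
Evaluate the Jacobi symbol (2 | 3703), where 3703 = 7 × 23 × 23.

Pull out 2: since 3703 ≡ 7 (mod 8), (2/3703) = +1.
Reached (1/3703) = 1. Collecting the sign flips along the way, the symbol is +1.

1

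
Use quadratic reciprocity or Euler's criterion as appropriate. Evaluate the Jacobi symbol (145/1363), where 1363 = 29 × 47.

Reciprocity: 145 ≡ 1 and 1363 ≡ 3 (mod 4), so (145/1363) = +(1363/145).
Reduce top mod 145: now compute (58/145).
Pull out 2: since 145 ≡ 1 (mod 8), (2/145) = +1.
Reciprocity: 29 ≡ 1 and 145 ≡ 1 (mod 4), so (29/145) = +(145/29).
Reduce top mod 29: now compute (0/29).
Top reduces to 0: gcd > 1, so the symbol is 0.

0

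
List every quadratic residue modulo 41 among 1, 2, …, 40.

Square k = 1,…,20 (k and 41−k give the same square):
1²=1, 2²=4, 3²=9, 4²=16, 5²=25, 6²=36, 7²≡8, 8²≡23, 9²≡40, 10²≡18, 11²≡39, 12²≡21, 13²≡5, 14²≡32, 15²≡20, 16²≡10, 17²≡2, 18²≡37, 19²≡33, 20²≡31 (mod 41).
So the quadratic residues mod 41 are {1, 2, 4, 5, 8, 9, 10, 16, 18, 20, 21, 23, 25, 31, 32, 33, 36, 37, 39, 40}.

1 2 4 5 8 9 10 16 18 20 21 23 25 31 32 33 36 37 39 40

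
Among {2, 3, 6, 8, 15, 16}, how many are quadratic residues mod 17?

(2/17) = +1 → QR.
(3/17) = -1 → non-residue.
(6/17) = -1 → non-residue.
(8/17) = +1 → QR.
(15/17) = +1 → QR.
(16/17) = +1 → QR.
Total quadratic residues among the 6: 4.

4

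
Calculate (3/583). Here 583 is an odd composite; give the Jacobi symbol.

Reciprocity: 3 ≡ 3 and 583 ≡ 3 (mod 4), so (3/583) = −(583/3).
Reduce top mod 3: now compute (1/3).
Reached (1/3) = 1. Collecting the sign flips along the way, the symbol is -1.

-1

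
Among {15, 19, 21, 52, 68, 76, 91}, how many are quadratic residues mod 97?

(15/97) = -1 → non-residue.
(19/97) = -1 → non-residue.
(21/97) = -1 → non-residue.
(52/97) = -1 → non-residue.
(68/97) = -1 → non-residue.
(76/97) = -1 → non-residue.
(91/97) = +1 → QR.
Total quadratic residues among the 7: 1.

1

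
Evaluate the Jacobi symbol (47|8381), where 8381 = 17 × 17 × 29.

-1

Reciprocity: 47 ≡ 3 and 8381 ≡ 1 (mod 4), so (47/8381) = +(8381/47).
Reduce top mod 47: now compute (15/47).
Reciprocity: 15 ≡ 3 and 47 ≡ 3 (mod 4), so (15/47) = −(47/15).
Reduce top mod 15: now compute (2/15).
Pull out 2: since 15 ≡ 7 (mod 8), (2/15) = +1.
Reached (1/15) = 1. Collecting the sign flips along the way, the symbol is -1.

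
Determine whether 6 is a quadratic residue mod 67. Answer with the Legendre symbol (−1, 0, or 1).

1

Pull out 2: since 67 ≡ 3 (mod 8), (2/67) = -1.
Reciprocity: 3 ≡ 3 and 67 ≡ 3 (mod 4), so (3/67) = −(67/3).
Reduce top mod 3: now compute (1/3).
Reached (1/3) = 1. Collecting the sign flips along the way, the symbol is +1.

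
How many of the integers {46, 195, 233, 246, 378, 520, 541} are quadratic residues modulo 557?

(46/557) = +1 → QR.
(195/557) = -1 → non-residue.
(233/557) = +1 → QR.
(246/557) = -1 → non-residue.
(378/557) = +1 → QR.
(520/557) = -1 → non-residue.
(541/557) = +1 → QR.
Total quadratic residues among the 7: 4.

4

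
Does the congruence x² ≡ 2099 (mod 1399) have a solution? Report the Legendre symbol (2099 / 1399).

1

First reduce: 2099 ≡ 700 (mod 1399).
Pull out 2^2: since 1399 ≡ 7 (mod 8), (2/1399) = +1, so (2/1399)^2 = +1.
Reciprocity: 175 ≡ 3 and 1399 ≡ 3 (mod 4), so (175/1399) = −(1399/175).
Reduce top mod 175: now compute (174/175).
Pull out 2: since 175 ≡ 7 (mod 8), (2/175) = +1.
Reciprocity: 87 ≡ 3 and 175 ≡ 3 (mod 4), so (87/175) = −(175/87).
Reduce top mod 87: now compute (1/87).
Reached (1/87) = 1. Collecting the sign flips along the way, the symbol is +1.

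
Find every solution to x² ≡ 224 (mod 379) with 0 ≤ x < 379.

130, 249

Since 379 ≡ 3 (mod 4), a square root of 224 is 224^((379+1)/4) = 224^95 mod 379.
Repeated squaring: 224^2≡148, 224^4≡301, 224^8≡20, 224^16≡21, 224^32≡62, 224^64≡54 (mod 379).
224^95 = 224^(64+16+8+4+2+1) ≡ 130 (mod 379).
Check: 130² = 16900 ≡ 224 (mod 379). The two roots are 130 and 249.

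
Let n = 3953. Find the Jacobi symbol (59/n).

Reciprocity: 59 ≡ 3 and 3953 ≡ 1 (mod 4), so (59/3953) = +(3953/59).
Reduce top mod 59: now compute (0/59).
Top reduces to 0: gcd > 1, so the symbol is 0.

0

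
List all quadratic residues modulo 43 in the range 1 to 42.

Square k = 1,…,21 (k and 43−k give the same square):
1²=1, 2²=4, 3²=9, 4²=16, 5²=25, 6²=36, 7²≡6, 8²≡21, 9²≡38, 10²≡14, 11²≡35, 12²≡15, 13²≡40, 14²≡24, 15²≡10, 16²≡41, 17²≡31, 18²≡23, 19²≡17, 20²≡13, 21²≡11 (mod 43).
So the quadratic residues mod 43 are {1, 4, 6, 9, 10, 11, 13, 14, 15, 16, 17, 21, 23, 24, 25, 31, 35, 36, 38, 40, 41}.

1, 4, 6, 9, 10, 11, 13, 14, 15, 16, 17, 21, 23, 24, 25, 31, 35, 36, 38, 40, 41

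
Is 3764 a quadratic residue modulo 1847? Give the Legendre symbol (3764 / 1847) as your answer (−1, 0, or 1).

-1

First reduce: 3764 ≡ 70 (mod 1847).
Pull out 2: since 1847 ≡ 7 (mod 8), (2/1847) = +1.
Reciprocity: 35 ≡ 3 and 1847 ≡ 3 (mod 4), so (35/1847) = −(1847/35).
Reduce top mod 35: now compute (27/35).
Reciprocity: 27 ≡ 3 and 35 ≡ 3 (mod 4), so (27/35) = −(35/27).
Reduce top mod 27: now compute (8/27).
Pull out 2^3: since 27 ≡ 3 (mod 8), (2/27) = -1, so (2/27)^3 = -1.
Reached (1/27) = 1. Collecting the sign flips along the way, the symbol is -1.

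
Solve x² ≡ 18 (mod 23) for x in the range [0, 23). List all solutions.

8, 15

Since 23 ≡ 3 (mod 4), a square root of 18 is 18^((23+1)/4) = 18^6 mod 23.
Repeated squaring: 18^2≡2, 18^4≡4 (mod 23).
18^6 = 18^(4+2) ≡ 8 (mod 23).
Check: 8² = 64 ≡ 18 (mod 23). The two roots are 8 and 15.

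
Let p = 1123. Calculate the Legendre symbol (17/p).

Reciprocity: 17 ≡ 1 and 1123 ≡ 3 (mod 4), so (17/1123) = +(1123/17).
Reduce top mod 17: now compute (1/17).
Reached (1/17) = 1. Collecting the sign flips along the way, the symbol is +1.

1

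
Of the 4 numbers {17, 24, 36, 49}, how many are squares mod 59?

3

(17/59) = +1 → QR.
(24/59) = -1 → non-residue.
(36/59) = +1 → QR.
(49/59) = +1 → QR.
Total quadratic residues among the 4: 3.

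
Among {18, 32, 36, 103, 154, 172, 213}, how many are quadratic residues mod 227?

4

(18/227) = -1 → non-residue.
(32/227) = -1 → non-residue.
(36/227) = +1 → QR.
(103/227) = +1 → QR.
(154/227) = -1 → non-residue.
(172/227) = +1 → QR.
(213/227) = +1 → QR.
Total quadratic residues among the 7: 4.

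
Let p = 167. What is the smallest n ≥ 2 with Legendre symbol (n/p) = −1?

(2/167) = +1, so 2 is a residue.
(3/167) = +1, so 3 is a residue.
(4/167) = +1, so 4 is a residue.
(5/167) = −1, so 5 is the smallest positive non-residue mod 167.

5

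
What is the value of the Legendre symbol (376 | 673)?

Pull out 2^3: since 673 ≡ 1 (mod 8), (2/673) = +1, so (2/673)^3 = +1.
Reciprocity: 47 ≡ 3 and 673 ≡ 1 (mod 4), so (47/673) = +(673/47).
Reduce top mod 47: now compute (15/47).
Reciprocity: 15 ≡ 3 and 47 ≡ 3 (mod 4), so (15/47) = −(47/15).
Reduce top mod 15: now compute (2/15).
Pull out 2: since 15 ≡ 7 (mod 8), (2/15) = +1.
Reached (1/15) = 1. Collecting the sign flips along the way, the symbol is -1.

-1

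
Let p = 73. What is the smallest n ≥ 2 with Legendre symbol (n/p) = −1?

(2/73) = +1, so 2 is a residue.
(3/73) = +1, so 3 is a residue.
(4/73) = +1, so 4 is a residue.
(5/73) = −1, so 5 is the smallest positive non-residue mod 73.

5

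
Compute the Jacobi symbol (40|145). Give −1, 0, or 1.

Pull out 2^3: since 145 ≡ 1 (mod 8), (2/145) = +1, so (2/145)^3 = +1.
Reciprocity: 5 ≡ 1 and 145 ≡ 1 (mod 4), so (5/145) = +(145/5).
Reduce top mod 5: now compute (0/5).
Top reduces to 0: gcd > 1, so the symbol is 0.

0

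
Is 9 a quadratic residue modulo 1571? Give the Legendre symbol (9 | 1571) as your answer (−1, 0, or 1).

1

Reciprocity: 9 ≡ 1 and 1571 ≡ 3 (mod 4), so (9/1571) = +(1571/9).
Reduce top mod 9: now compute (5/9).
Reciprocity: 5 ≡ 1 and 9 ≡ 1 (mod 4), so (5/9) = +(9/5).
Reduce top mod 5: now compute (4/5).
Pull out 2^2: since 5 ≡ 5 (mod 8), (2/5) = -1, so (2/5)^2 = +1.
Reached (1/5) = 1. Collecting the sign flips along the way, the symbol is +1.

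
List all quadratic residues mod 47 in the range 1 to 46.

1, 2, 3, 4, 6, 7, 8, 9, 12, 14, 16, 17, 18, 21, 24, 25, 27, 28, 32, 34, 36, 37, 42

Square k = 1,…,23 (k and 47−k give the same square):
1²=1, 2²=4, 3²=9, 4²=16, 5²=25, 6²=36, 7²≡2, 8²≡17, 9²≡34, 10²≡6, 11²≡27, 12²≡3, 13²≡28, 14²≡8, 15²≡37, 16²≡21, 17²≡7, 18²≡42, 19²≡32, 20²≡24, 21²≡18, 22²≡14, 23²≡12 (mod 47).
So the quadratic residues mod 47 are {1, 2, 3, 4, 6, 7, 8, 9, 12, 14, 16, 17, 18, 21, 24, 25, 27, 28, 32, 34, 36, 37, 42}.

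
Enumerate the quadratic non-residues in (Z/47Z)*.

Square k = 1,…,23 (k and 47−k give the same square):
1²=1, 2²=4, 3²=9, 4²=16, 5²=25, 6²=36, 7²≡2, 8²≡17, 9²≡34, 10²≡6, 11²≡27, 12²≡3, 13²≡28, 14²≡8, 15²≡37, 16²≡21, 17²≡7, 18²≡42, 19²≡32, 20²≡24, 21²≡18, 22²≡14, 23²≡12 (mod 47).
The residues are {1, 2, 3, 4, 6, 7, 8, 9, 12, 14, 16, 17, 18, 21, 24, 25, 27, 28, 32, 34, 36, 37, 42}; the non-residues are the remaining 23 nonzero classes.

5 10 11 13 15 19 20 22 23 26 29 30 31 33 35 38 39 40 41 43 44 45 46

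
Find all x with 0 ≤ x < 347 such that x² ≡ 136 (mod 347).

Since 347 ≡ 3 (mod 4), a square root of 136 is 136^((347+1)/4) = 136^87 mod 347.
Repeated squaring: 136^2≡105, 136^4≡268, 136^8≡342, 136^16≡25, 136^32≡278, 136^64≡250 (mod 347).
136^87 = 136^(64+16+4+2+1) ≡ 255 (mod 347).
Check: 255² = 65025 ≡ 136 (mod 347). The two roots are 92 and 255.

92, 255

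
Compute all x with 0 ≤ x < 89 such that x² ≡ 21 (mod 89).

33, 56

89 ≡ 1 (mod 4), so we find a root by search.
Trying successive values, 33² = 1089 ≡ 21 (mod 89). The other root is 89 − 33 = 56.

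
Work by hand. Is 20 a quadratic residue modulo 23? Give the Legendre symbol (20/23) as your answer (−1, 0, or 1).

-1

Pull out 2^2: since 23 ≡ 7 (mod 8), (2/23) = +1, so (2/23)^2 = +1.
Reciprocity: 5 ≡ 1 and 23 ≡ 3 (mod 4), so (5/23) = +(23/5).
Reduce top mod 5: now compute (3/5).
Reciprocity: 3 ≡ 3 and 5 ≡ 1 (mod 4), so (3/5) = +(5/3).
Reduce top mod 3: now compute (2/3).
Pull out 2: since 3 ≡ 3 (mod 8), (2/3) = -1.
Reached (1/3) = 1. Collecting the sign flips along the way, the symbol is -1.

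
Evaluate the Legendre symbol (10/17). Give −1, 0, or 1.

Pull out 2: since 17 ≡ 1 (mod 8), (2/17) = +1.
Reciprocity: 5 ≡ 1 and 17 ≡ 1 (mod 4), so (5/17) = +(17/5).
Reduce top mod 5: now compute (2/5).
Pull out 2: since 5 ≡ 5 (mod 8), (2/5) = -1.
Reached (1/5) = 1. Collecting the sign flips along the way, the symbol is -1.

-1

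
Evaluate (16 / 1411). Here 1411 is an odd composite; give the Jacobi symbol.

Pull out 2^4: since 1411 ≡ 3 (mod 8), (2/1411) = -1, so (2/1411)^4 = +1.
Reached (1/1411) = 1. Collecting the sign flips along the way, the symbol is +1.

1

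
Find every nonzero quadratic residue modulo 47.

Square k = 1,…,23 (k and 47−k give the same square):
1²=1, 2²=4, 3²=9, 4²=16, 5²=25, 6²=36, 7²≡2, 8²≡17, 9²≡34, 10²≡6, 11²≡27, 12²≡3, 13²≡28, 14²≡8, 15²≡37, 16²≡21, 17²≡7, 18²≡42, 19²≡32, 20²≡24, 21²≡18, 22²≡14, 23²≡12 (mod 47).
So the quadratic residues mod 47 are {1, 2, 3, 4, 6, 7, 8, 9, 12, 14, 16, 17, 18, 21, 24, 25, 27, 28, 32, 34, 36, 37, 42}.

1, 2, 3, 4, 6, 7, 8, 9, 12, 14, 16, 17, 18, 21, 24, 25, 27, 28, 32, 34, 36, 37, 42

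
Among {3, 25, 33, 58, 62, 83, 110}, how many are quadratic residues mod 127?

2

(3/127) = -1 → non-residue.
(25/127) = +1 → QR.
(33/127) = -1 → non-residue.
(58/127) = -1 → non-residue.
(62/127) = +1 → QR.
(83/127) = -1 → non-residue.
(110/127) = -1 → non-residue.
Total quadratic residues among the 7: 2.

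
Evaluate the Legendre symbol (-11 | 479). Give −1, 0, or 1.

First reduce: -11 ≡ 468 (mod 479).
Pull out 2^2: since 479 ≡ 7 (mod 8), (2/479) = +1, so (2/479)^2 = +1.
Reciprocity: 117 ≡ 1 and 479 ≡ 3 (mod 4), so (117/479) = +(479/117).
Reduce top mod 117: now compute (11/117).
Reciprocity: 11 ≡ 3 and 117 ≡ 1 (mod 4), so (11/117) = +(117/11).
Reduce top mod 11: now compute (7/11).
Reciprocity: 7 ≡ 3 and 11 ≡ 3 (mod 4), so (7/11) = −(11/7).
Reduce top mod 7: now compute (4/7).
Pull out 2^2: since 7 ≡ 7 (mod 8), (2/7) = +1, so (2/7)^2 = +1.
Reached (1/7) = 1. Collecting the sign flips along the way, the symbol is -1.

-1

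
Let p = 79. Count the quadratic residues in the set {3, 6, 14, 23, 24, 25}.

(3/79) = -1 → non-residue.
(6/79) = -1 → non-residue.
(14/79) = -1 → non-residue.
(23/79) = +1 → QR.
(24/79) = -1 → non-residue.
(25/79) = +1 → QR.
Total quadratic residues among the 6: 2.

2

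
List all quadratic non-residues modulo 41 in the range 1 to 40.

3 6 7 11 12 13 14 15 17 19 22 24 26 27 28 29 30 34 35 38

Square k = 1,…,20 (k and 41−k give the same square):
1²=1, 2²=4, 3²=9, 4²=16, 5²=25, 6²=36, 7²≡8, 8²≡23, 9²≡40, 10²≡18, 11²≡39, 12²≡21, 13²≡5, 14²≡32, 15²≡20, 16²≡10, 17²≡2, 18²≡37, 19²≡33, 20²≡31 (mod 41).
The residues are {1, 2, 4, 5, 8, 9, 10, 16, 18, 20, 21, 23, 25, 31, 32, 33, 36, 37, 39, 40}; the non-residues are the remaining 20 nonzero classes.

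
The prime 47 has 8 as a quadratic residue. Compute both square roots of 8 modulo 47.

14, 33

Since 47 ≡ 3 (mod 4), a square root of 8 is 8^((47+1)/4) = 8^12 mod 47.
Repeated squaring: 8^2≡17, 8^4≡7, 8^8≡2 (mod 47).
8^12 = 8^(8+4) ≡ 14 (mod 47).
Check: 14² = 196 ≡ 8 (mod 47). The two roots are 14 and 33.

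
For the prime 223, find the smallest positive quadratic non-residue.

3

(2/223) = +1, so 2 is a residue.
(3/223) = −1, so 3 is the smallest positive non-residue mod 223.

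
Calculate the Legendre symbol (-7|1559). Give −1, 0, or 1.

-1

First reduce: -7 ≡ 1552 (mod 1559).
Pull out 2^4: since 1559 ≡ 7 (mod 8), (2/1559) = +1, so (2/1559)^4 = +1.
Reciprocity: 97 ≡ 1 and 1559 ≡ 3 (mod 4), so (97/1559) = +(1559/97).
Reduce top mod 97: now compute (7/97).
Reciprocity: 7 ≡ 3 and 97 ≡ 1 (mod 4), so (7/97) = +(97/7).
Reduce top mod 7: now compute (6/7).
Pull out 2: since 7 ≡ 7 (mod 8), (2/7) = +1.
Reciprocity: 3 ≡ 3 and 7 ≡ 3 (mod 4), so (3/7) = −(7/3).
Reduce top mod 3: now compute (1/3).
Reached (1/3) = 1. Collecting the sign flips along the way, the symbol is -1.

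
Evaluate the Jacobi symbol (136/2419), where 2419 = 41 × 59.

Pull out 2^3: since 2419 ≡ 3 (mod 8), (2/2419) = -1, so (2/2419)^3 = -1.
Reciprocity: 17 ≡ 1 and 2419 ≡ 3 (mod 4), so (17/2419) = +(2419/17).
Reduce top mod 17: now compute (5/17).
Reciprocity: 5 ≡ 1 and 17 ≡ 1 (mod 4), so (5/17) = +(17/5).
Reduce top mod 5: now compute (2/5).
Pull out 2: since 5 ≡ 5 (mod 8), (2/5) = -1.
Reached (1/5) = 1. Collecting the sign flips along the way, the symbol is +1.

1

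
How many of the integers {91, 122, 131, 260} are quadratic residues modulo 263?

1

(91/263) = -1 → non-residue.
(122/263) = +1 → QR.
(131/263) = -1 → non-residue.
(260/263) = -1 → non-residue.
Total quadratic residues among the 4: 1.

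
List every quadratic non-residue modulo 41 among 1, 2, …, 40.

Square k = 1,…,20 (k and 41−k give the same square):
1²=1, 2²=4, 3²=9, 4²=16, 5²=25, 6²=36, 7²≡8, 8²≡23, 9²≡40, 10²≡18, 11²≡39, 12²≡21, 13²≡5, 14²≡32, 15²≡20, 16²≡10, 17²≡2, 18²≡37, 19²≡33, 20²≡31 (mod 41).
The residues are {1, 2, 4, 5, 8, 9, 10, 16, 18, 20, 21, 23, 25, 31, 32, 33, 36, 37, 39, 40}; the non-residues are the remaining 20 nonzero classes.

3,6,7,11,12,13,14,15,17,19,22,24,26,27,28,29,30,34,35,38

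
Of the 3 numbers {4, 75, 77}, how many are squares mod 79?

(4/79) = +1 → QR.
(75/79) = -1 → non-residue.
(77/79) = -1 → non-residue.
Total quadratic residues among the 3: 1.

1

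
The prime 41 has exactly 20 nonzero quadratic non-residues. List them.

3,6,7,11,12,13,14,15,17,19,22,24,26,27,28,29,30,34,35,38

Square k = 1,…,20 (k and 41−k give the same square):
1²=1, 2²=4, 3²=9, 4²=16, 5²=25, 6²=36, 7²≡8, 8²≡23, 9²≡40, 10²≡18, 11²≡39, 12²≡21, 13²≡5, 14²≡32, 15²≡20, 16²≡10, 17²≡2, 18²≡37, 19²≡33, 20²≡31 (mod 41).
The residues are {1, 2, 4, 5, 8, 9, 10, 16, 18, 20, 21, 23, 25, 31, 32, 33, 36, 37, 39, 40}; the non-residues are the remaining 20 nonzero classes.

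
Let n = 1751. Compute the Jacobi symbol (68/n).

0

Pull out 2^2: since 1751 ≡ 7 (mod 8), (2/1751) = +1, so (2/1751)^2 = +1.
Reciprocity: 17 ≡ 1 and 1751 ≡ 3 (mod 4), so (17/1751) = +(1751/17).
Reduce top mod 17: now compute (0/17).
Top reduces to 0: gcd > 1, so the symbol is 0.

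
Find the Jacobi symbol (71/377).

Reciprocity: 71 ≡ 3 and 377 ≡ 1 (mod 4), so (71/377) = +(377/71).
Reduce top mod 71: now compute (22/71).
Pull out 2: since 71 ≡ 7 (mod 8), (2/71) = +1.
Reciprocity: 11 ≡ 3 and 71 ≡ 3 (mod 4), so (11/71) = −(71/11).
Reduce top mod 11: now compute (5/11).
Reciprocity: 5 ≡ 1 and 11 ≡ 3 (mod 4), so (5/11) = +(11/5).
Reduce top mod 5: now compute (1/5).
Reached (1/5) = 1. Collecting the sign flips along the way, the symbol is -1.

-1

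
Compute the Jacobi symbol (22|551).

-1

Pull out 2: since 551 ≡ 7 (mod 8), (2/551) = +1.
Reciprocity: 11 ≡ 3 and 551 ≡ 3 (mod 4), so (11/551) = −(551/11).
Reduce top mod 11: now compute (1/11).
Reached (1/11) = 1. Collecting the sign flips along the way, the symbol is -1.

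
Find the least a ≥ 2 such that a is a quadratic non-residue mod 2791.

3

(2/2791) = +1, so 2 is a residue.
(3/2791) = −1, so 3 is the smallest positive non-residue mod 2791.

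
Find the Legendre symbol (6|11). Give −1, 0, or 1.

Euler's criterion: (6/11) ≡ 6^5 (mod 11).
6^2 ≡ 3 (mod 11)
6^4 ≡ 9 (mod 11)
6^5 = 6^(4+1) ≡ 10 (mod 11).
Result is 10 ≡ −1, so (6/11) = −1.

-1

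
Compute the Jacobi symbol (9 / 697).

1

Reciprocity: 9 ≡ 1 and 697 ≡ 1 (mod 4), so (9/697) = +(697/9).
Reduce top mod 9: now compute (4/9).
Pull out 2^2: since 9 ≡ 1 (mod 8), (2/9) = +1, so (2/9)^2 = +1.
Reached (1/9) = 1. Collecting the sign flips along the way, the symbol is +1.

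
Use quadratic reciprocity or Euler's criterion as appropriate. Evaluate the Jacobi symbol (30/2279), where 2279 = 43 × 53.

Pull out 2: since 2279 ≡ 7 (mod 8), (2/2279) = +1.
Reciprocity: 15 ≡ 3 and 2279 ≡ 3 (mod 4), so (15/2279) = −(2279/15).
Reduce top mod 15: now compute (14/15).
Pull out 2: since 15 ≡ 7 (mod 8), (2/15) = +1.
Reciprocity: 7 ≡ 3 and 15 ≡ 3 (mod 4), so (7/15) = −(15/7).
Reduce top mod 7: now compute (1/7).
Reached (1/7) = 1. Collecting the sign flips along the way, the symbol is +1.

1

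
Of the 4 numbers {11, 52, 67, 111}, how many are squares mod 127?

(11/127) = +1 → QR.
(52/127) = +1 → QR.
(67/127) = -1 → non-residue.
(111/127) = -1 → non-residue.
Total quadratic residues among the 4: 2.

2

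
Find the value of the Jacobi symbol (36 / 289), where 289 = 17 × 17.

1

Pull out 2^2: since 289 ≡ 1 (mod 8), (2/289) = +1, so (2/289)^2 = +1.
Reciprocity: 9 ≡ 1 and 289 ≡ 1 (mod 4), so (9/289) = +(289/9).
Reduce top mod 9: now compute (1/9).
Reached (1/9) = 1. Collecting the sign flips along the way, the symbol is +1.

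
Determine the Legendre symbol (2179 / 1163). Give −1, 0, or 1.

-1

First reduce: 2179 ≡ 1016 (mod 1163).
Pull out 2^3: since 1163 ≡ 3 (mod 8), (2/1163) = -1, so (2/1163)^3 = -1.
Reciprocity: 127 ≡ 3 and 1163 ≡ 3 (mod 4), so (127/1163) = −(1163/127).
Reduce top mod 127: now compute (20/127).
Pull out 2^2: since 127 ≡ 7 (mod 8), (2/127) = +1, so (2/127)^2 = +1.
Reciprocity: 5 ≡ 1 and 127 ≡ 3 (mod 4), so (5/127) = +(127/5).
Reduce top mod 5: now compute (2/5).
Pull out 2: since 5 ≡ 5 (mod 8), (2/5) = -1.
Reached (1/5) = 1. Collecting the sign flips along the way, the symbol is -1.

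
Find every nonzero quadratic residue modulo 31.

Square k = 1,…,15 (k and 31−k give the same square):
1²=1, 2²=4, 3²=9, 4²=16, 5²=25, 6²≡5, 7²≡18, 8²≡2, 9²≡19, 10²≡7, 11²≡28, 12²≡20, 13²≡14, 14²≡10, 15²≡8 (mod 31).
So the quadratic residues mod 31 are {1, 2, 4, 5, 7, 8, 9, 10, 14, 16, 18, 19, 20, 25, 28}.

1,2,4,5,7,8,9,10,14,16,18,19,20,25,28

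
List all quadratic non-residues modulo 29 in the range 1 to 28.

2,3,8,10,11,12,14,15,17,18,19,21,26,27

Square k = 1,…,14 (k and 29−k give the same square):
1²=1, 2²=4, 3²=9, 4²=16, 5²=25, 6²≡7, 7²≡20, 8²≡6, 9²≡23, 10²≡13, 11²≡5, 12²≡28, 13²≡24, 14²≡22 (mod 29).
The residues are {1, 4, 5, 6, 7, 9, 13, 16, 20, 22, 23, 24, 25, 28}; the non-residues are the remaining 14 nonzero classes.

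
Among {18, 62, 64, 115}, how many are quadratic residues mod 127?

4

(18/127) = +1 → QR.
(62/127) = +1 → QR.
(64/127) = +1 → QR.
(115/127) = +1 → QR.
Total quadratic residues among the 4: 4.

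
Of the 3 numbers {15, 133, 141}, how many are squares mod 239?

(15/239) = +1 → QR.
(133/239) = +1 → QR.
(141/239) = -1 → non-residue.
Total quadratic residues among the 3: 2.

2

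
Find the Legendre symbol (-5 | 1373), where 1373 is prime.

-1

First reduce: -5 ≡ 1368 (mod 1373).
Pull out 2^3: since 1373 ≡ 5 (mod 8), (2/1373) = -1, so (2/1373)^3 = -1.
Reciprocity: 171 ≡ 3 and 1373 ≡ 1 (mod 4), so (171/1373) = +(1373/171).
Reduce top mod 171: now compute (5/171).
Reciprocity: 5 ≡ 1 and 171 ≡ 3 (mod 4), so (5/171) = +(171/5).
Reduce top mod 5: now compute (1/5).
Reached (1/5) = 1. Collecting the sign flips along the way, the symbol is -1.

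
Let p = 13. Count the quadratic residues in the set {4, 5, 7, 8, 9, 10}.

(4/13) = +1 → QR.
(5/13) = -1 → non-residue.
(7/13) = -1 → non-residue.
(8/13) = -1 → non-residue.
(9/13) = +1 → QR.
(10/13) = +1 → QR.
Total quadratic residues among the 6: 3.

3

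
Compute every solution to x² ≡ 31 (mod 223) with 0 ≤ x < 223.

37, 186

Since 223 ≡ 3 (mod 4), a square root of 31 is 31^((223+1)/4) = 31^56 mod 223.
Repeated squaring: 31^2≡69, 31^4≡78, 31^8≡63, 31^16≡178, 31^32≡18 (mod 223).
31^56 = 31^(32+16+8) ≡ 37 (mod 223).
Check: 37² = 1369 ≡ 31 (mod 223). The two roots are 37 and 186.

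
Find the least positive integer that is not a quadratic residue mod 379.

2

(2/379) = −1, so 2 is the smallest positive non-residue mod 379.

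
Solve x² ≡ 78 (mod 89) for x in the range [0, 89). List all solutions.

89 ≡ 1 (mod 4), so we find a root by search.
Trying successive values, 16² = 256 ≡ 78 (mod 89). The other root is 89 − 16 = 73.

16, 73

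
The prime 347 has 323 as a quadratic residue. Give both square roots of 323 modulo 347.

Since 347 ≡ 3 (mod 4), a square root of 323 is 323^((347+1)/4) = 323^87 mod 347.
Repeated squaring: 323^2≡229, 323^4≡44, 323^8≡201, 323^16≡149, 323^32≡340, 323^64≡49 (mod 347).
323^87 = 323^(64+16+4+2+1) ≡ 143 (mod 347).
Check: 143² = 20449 ≡ 323 (mod 347). The two roots are 143 and 204.

143, 204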